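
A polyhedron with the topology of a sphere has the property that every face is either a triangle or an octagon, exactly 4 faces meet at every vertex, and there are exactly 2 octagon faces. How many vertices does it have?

16

Let x be the number of triangles; then F = 2 + x.
Edge–face incidences: 2E = 8·2 + 3·x = 16 + 3x.
Every vertex has degree 4, so 4V = 2E.
Euler: V − E + F = 2 ⇒ (2E)/4 − E + (2 + x) = 2.
Multiply by 8: 2·(2E) − 4·(2E) + 8·(2 + x) = 16, i.e. 16 + 8x − 2·(16 + 3x) = 16.
Collecting terms: 2x − 16 = 16, so 2x = 32, so x = 16.
Then 2E = 16 + 3·16 = 64, so E = 32, V = 2E/4 = 16, F = 2 + 16 = 18.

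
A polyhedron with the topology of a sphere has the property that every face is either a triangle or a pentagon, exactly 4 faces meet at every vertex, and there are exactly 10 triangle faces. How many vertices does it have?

10

Let x be the number of pentagons; then F = 10 + x.
Edge–face incidences: 2E = 3·10 + 5·x = 30 + 5x.
Every vertex has degree 4, so 4V = 2E.
Euler: V − E + F = 2 ⇒ (2E)/4 − E + (10 + x) = 2.
Multiply by 8: 2·(2E) − 4·(2E) + 8·(10 + x) = 16, i.e. 80 + 8x − 2·(30 + 5x) = 16.
Collecting terms: −2x + 20 = 16, so −2x = −4, so x = 2.
Then 2E = 30 + 5·2 = 40, so E = 20, V = 2E/4 = 10, F = 10 + 2 = 12.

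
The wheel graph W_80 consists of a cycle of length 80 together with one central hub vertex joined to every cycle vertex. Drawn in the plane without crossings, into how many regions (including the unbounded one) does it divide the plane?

81

W_80 has V = 80 + 1 = 81 vertices and E = 2·80 = 160 edges.
By Euler's formula F = 2 − V + E = 2 − 81 + 160 = 81.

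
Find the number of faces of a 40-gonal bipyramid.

80

A bipyramid over an n-gon has 2n triangular faces and n + 2 vertices: V = 40 + 2 = 42, E = 3·40 = 120, F = 2·40 = 80.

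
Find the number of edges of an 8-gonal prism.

24

A prism on an n-gon has two n-gon bases and n rectangular sides: V = 2·8 = 16, E = 3·8 = 24, F = 8 + 2 = 10.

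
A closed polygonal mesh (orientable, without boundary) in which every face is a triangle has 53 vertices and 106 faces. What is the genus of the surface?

Every face is a triangle, so 2E = 3·106 = 318, giving E = 159.
χ = V − E + F = 53 − 159 + 106 = 0.
For a closed orientable surface χ = 2 − 2g, so g = (2 − (0))/2 = 1.

1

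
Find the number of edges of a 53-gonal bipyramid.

A bipyramid over an n-gon has 2n triangular faces and n + 2 vertices: V = 53 + 2 = 55, E = 3·53 = 159, F = 2·53 = 106.

159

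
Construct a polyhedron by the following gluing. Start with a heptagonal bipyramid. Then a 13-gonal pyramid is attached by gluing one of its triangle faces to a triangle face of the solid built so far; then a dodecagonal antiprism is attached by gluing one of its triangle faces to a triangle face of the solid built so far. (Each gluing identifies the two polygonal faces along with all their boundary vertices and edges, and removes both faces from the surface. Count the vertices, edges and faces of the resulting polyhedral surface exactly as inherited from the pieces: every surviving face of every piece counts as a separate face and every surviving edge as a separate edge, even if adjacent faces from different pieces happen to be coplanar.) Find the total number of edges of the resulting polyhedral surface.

89

A heptagonal bipyramid: V=9, E=21, F=14.
Attach a 13-gonal pyramid (V=14, E=26, F=14) along a 3-gon: merge 3 vertices and 3 edges, delete both glued faces → V=20, E=44, F=26.
Attach a dodecagonal antiprism (V=24, E=48, F=26) along a 3-gon: merge 3 vertices and 3 edges, delete both glued faces → V=41, E=89, F=50.
Check: V − E + F = 41 − 89 + 50 = 2.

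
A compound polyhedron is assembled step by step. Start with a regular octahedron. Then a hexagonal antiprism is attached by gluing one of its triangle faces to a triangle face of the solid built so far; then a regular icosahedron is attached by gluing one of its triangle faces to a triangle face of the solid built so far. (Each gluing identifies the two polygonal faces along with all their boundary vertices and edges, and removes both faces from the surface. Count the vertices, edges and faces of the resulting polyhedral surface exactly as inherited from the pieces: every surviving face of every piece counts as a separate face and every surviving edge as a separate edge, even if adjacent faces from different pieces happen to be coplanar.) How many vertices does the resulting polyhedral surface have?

A regular octahedron: V=6, E=12, F=8.
Attach a hexagonal antiprism (V=12, E=24, F=14) along a 3-gon: merge 3 vertices and 3 edges, delete both glued faces → V=15, E=33, F=20.
Attach a regular icosahedron (V=12, E=30, F=20) along a 3-gon: merge 3 vertices and 3 edges, delete both glued faces → V=24, E=60, F=38.
Check: V − E + F = 24 − 60 + 38 = 2.

24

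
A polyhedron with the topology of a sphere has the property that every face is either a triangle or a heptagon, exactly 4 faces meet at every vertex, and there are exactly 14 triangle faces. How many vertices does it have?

Let x be the number of heptagons; then F = 14 + x.
Edge–face incidences: 2E = 3·14 + 7·x = 42 + 7x.
Every vertex has degree 4, so 4V = 2E.
Euler: V − E + F = 2 ⇒ (2E)/4 − E + (14 + x) = 2.
Multiply by 8: 2·(2E) − 4·(2E) + 8·(14 + x) = 16, i.e. 112 + 8x − 2·(42 + 7x) = 16.
Collecting terms: −6x + 28 = 16, so −6x = −12, so x = 2.
Then 2E = 42 + 7·2 = 56, so E = 28, V = 2E/4 = 14, F = 14 + 2 = 16.

14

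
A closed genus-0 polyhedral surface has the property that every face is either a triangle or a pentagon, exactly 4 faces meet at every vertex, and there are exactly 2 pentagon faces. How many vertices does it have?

10

Let x be the number of triangles; then F = 2 + x.
Edge–face incidences: 2E = 5·2 + 3·x = 10 + 3x.
Every vertex has degree 4, so 4V = 2E.
Euler: V − E + F = 2 ⇒ (2E)/4 − E + (2 + x) = 2.
Multiply by 8: 2·(2E) − 4·(2E) + 8·(2 + x) = 16, i.e. 16 + 8x − 2·(10 + 3x) = 16.
Collecting terms: 2x − 4 = 16, so 2x = 20, so x = 10.
Then 2E = 10 + 3·10 = 40, so E = 20, V = 2E/4 = 10, F = 2 + 10 = 12.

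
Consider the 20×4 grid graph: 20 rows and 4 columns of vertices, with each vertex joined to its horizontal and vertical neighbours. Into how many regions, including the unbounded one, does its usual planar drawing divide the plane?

58

The grid has V = 20·4 = 80 vertices and E = 20·3 + 4·19 = 136 edges.
F = 2 − V + E = 2 − 80 + 136 = 58.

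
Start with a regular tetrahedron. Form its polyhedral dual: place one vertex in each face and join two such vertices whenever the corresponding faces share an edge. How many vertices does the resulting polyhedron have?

4

The base solid has V = 4, E = 6, F = 4.
The dual swaps V and F and preserves E: V′ = F = 4, E′ = E = 6, F′ = V = 4.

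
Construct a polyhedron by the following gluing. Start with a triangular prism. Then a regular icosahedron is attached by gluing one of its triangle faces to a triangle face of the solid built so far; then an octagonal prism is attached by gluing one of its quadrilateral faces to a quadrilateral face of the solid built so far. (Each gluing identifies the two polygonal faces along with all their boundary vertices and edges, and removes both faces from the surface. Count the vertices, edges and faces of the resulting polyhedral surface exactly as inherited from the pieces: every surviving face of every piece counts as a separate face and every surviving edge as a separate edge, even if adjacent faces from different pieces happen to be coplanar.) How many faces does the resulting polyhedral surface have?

31

A triangular prism: V=6, E=9, F=5.
Attach a regular icosahedron (V=12, E=30, F=20) along a 3-gon: merge 3 vertices and 3 edges, delete both glued faces → V=15, E=36, F=23.
Attach an octagonal prism (V=16, E=24, F=10) along a 4-gon: merge 4 vertices and 4 edges, delete both glued faces → V=27, E=56, F=31.
Check: V − E + F = 27 − 56 + 31 = 2.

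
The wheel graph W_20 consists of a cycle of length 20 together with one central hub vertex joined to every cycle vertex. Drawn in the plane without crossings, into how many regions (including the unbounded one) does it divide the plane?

W_20 has V = 20 + 1 = 21 vertices and E = 2·20 = 40 edges.
By Euler's formula F = 2 − V + E = 2 − 21 + 40 = 21.

21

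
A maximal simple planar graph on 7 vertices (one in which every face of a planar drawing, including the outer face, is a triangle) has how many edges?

In a plane triangulation 3F = 2E and V − E + F = 2, so E = 3V − 6 = 3·7 − 6 = 15.

15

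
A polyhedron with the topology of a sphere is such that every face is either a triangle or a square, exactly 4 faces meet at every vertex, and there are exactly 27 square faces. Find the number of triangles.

8

Let x be the number of triangles; then F = 27 + x.
Edge–face incidences: 2E = 4·27 + 3·x = 108 + 3x.
Every vertex has degree 4, so 4V = 2E.
Euler: V − E + F = 2 ⇒ (2E)/4 − E + (27 + x) = 2.
Multiply by 8: 2·(2E) − 4·(2E) + 8·(27 + x) = 16, i.e. 216 + 8x − 2·(108 + 3x) = 16.
Collecting terms: 2x = 16, so x = 8.
Then 2E = 108 + 3·8 = 132, so E = 66, V = 2E/4 = 33, F = 27 + 8 = 35.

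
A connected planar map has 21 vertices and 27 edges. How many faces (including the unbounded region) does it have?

8

Euler's formula for a connected plane graph: V − E + F = 2, so F = 2 − 21 + 27 = 8.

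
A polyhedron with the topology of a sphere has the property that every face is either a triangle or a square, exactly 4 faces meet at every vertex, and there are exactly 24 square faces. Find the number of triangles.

8

Let x be the number of triangles; then F = 24 + x.
Edge–face incidences: 2E = 4·24 + 3·x = 96 + 3x.
Every vertex has degree 4, so 4V = 2E.
Euler: V − E + F = 2 ⇒ (2E)/4 − E + (24 + x) = 2.
Multiply by 8: 2·(2E) − 4·(2E) + 8·(24 + x) = 16, i.e. 192 + 8x − 2·(96 + 3x) = 16.
Collecting terms: 2x = 16, so x = 8.
Then 2E = 96 + 3·8 = 120, so E = 60, V = 2E/4 = 30, F = 24 + 8 = 32.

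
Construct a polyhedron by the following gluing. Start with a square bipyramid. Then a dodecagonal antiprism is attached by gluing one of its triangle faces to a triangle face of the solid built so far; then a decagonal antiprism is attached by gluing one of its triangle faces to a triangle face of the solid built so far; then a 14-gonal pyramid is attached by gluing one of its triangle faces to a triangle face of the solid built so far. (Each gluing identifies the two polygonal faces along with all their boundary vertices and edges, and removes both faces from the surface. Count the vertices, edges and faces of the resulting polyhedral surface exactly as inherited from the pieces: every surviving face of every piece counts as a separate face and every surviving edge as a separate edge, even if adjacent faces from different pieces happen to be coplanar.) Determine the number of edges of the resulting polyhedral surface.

A square bipyramid: V=6, E=12, F=8.
Attach a dodecagonal antiprism (V=24, E=48, F=26) along a 3-gon: merge 3 vertices and 3 edges, delete both glued faces → V=27, E=57, F=32.
Attach a decagonal antiprism (V=20, E=40, F=22) along a 3-gon: merge 3 vertices and 3 edges, delete both glued faces → V=44, E=94, F=52.
Attach a 14-gonal pyramid (V=15, E=28, F=15) along a 3-gon: merge 3 vertices and 3 edges, delete both glued faces → V=56, E=119, F=65.
Check: V − E + F = 56 − 119 + 65 = 2.

119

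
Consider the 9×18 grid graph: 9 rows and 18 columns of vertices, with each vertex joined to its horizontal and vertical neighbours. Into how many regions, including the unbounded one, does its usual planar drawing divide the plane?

137

The grid has V = 9·18 = 162 vertices and E = 9·17 + 18·8 = 297 edges.
F = 2 − V + E = 2 − 162 + 297 = 137.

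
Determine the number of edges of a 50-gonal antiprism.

An antiprism on an n-gon has two n-gon caps and 2n triangles: V = 2·50 = 100, E = 4·50 = 200, F = 2·50 + 2 = 102.
Check: V − E + F = 100 − 200 + 102 = 2.

200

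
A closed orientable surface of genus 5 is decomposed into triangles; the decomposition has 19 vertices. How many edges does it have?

χ = 2 − 2·5 = -8, and every face is a triangle so 3F = 2E.
V − E + F = -8 with E = 3F/2 gives 19 − (3/2 − 1)·F = -8, so F = 54 and E = 81.

81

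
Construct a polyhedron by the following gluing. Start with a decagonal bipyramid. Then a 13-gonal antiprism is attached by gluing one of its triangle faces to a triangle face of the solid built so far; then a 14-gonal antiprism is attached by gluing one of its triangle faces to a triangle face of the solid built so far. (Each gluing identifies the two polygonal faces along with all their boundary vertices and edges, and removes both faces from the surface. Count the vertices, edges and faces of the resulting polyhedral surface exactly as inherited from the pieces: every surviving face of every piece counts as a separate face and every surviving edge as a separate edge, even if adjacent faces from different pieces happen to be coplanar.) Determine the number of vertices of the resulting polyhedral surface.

A decagonal bipyramid: V=12, E=30, F=20.
Attach a 13-gonal antiprism (V=26, E=52, F=28) along a 3-gon: merge 3 vertices and 3 edges, delete both glued faces → V=35, E=79, F=46.
Attach a 14-gonal antiprism (V=28, E=56, F=30) along a 3-gon: merge 3 vertices and 3 edges, delete both glued faces → V=60, E=132, F=74.
Check: V − E + F = 60 − 132 + 74 = 2.

60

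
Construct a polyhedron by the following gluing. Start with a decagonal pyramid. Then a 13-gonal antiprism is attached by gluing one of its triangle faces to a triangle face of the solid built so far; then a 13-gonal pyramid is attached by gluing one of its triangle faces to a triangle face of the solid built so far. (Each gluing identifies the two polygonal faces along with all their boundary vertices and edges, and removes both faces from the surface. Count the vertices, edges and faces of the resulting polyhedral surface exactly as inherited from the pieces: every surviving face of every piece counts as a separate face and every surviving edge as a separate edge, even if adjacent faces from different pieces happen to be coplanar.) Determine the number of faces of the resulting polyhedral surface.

A decagonal pyramid: V=11, E=20, F=11.
Attach a 13-gonal antiprism (V=26, E=52, F=28) along a 3-gon: merge 3 vertices and 3 edges, delete both glued faces → V=34, E=69, F=37.
Attach a 13-gonal pyramid (V=14, E=26, F=14) along a 3-gon: merge 3 vertices and 3 edges, delete both glued faces → V=45, E=92, F=49.
Check: V − E + F = 45 − 92 + 49 = 2.

49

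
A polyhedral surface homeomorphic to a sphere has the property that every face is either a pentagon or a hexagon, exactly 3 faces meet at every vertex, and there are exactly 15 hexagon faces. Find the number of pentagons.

12

Let x be the number of pentagons; then F = 15 + x.
Edge–face incidences: 2E = 6·15 + 5·x = 90 + 5x.
Every vertex has degree 3, so 3V = 2E.
Euler: V − E + F = 2 ⇒ (2E)/3 − E + (15 + x) = 2.
Multiply by 6: 2·(2E) − 3·(2E) + 6·(15 + x) = 12, i.e. 90 + 6x − (90 + 5x) = 12.
Collecting terms: x = 12.
Then 2E = 90 + 5·12 = 150, so E = 75, V = 2E/3 = 50, F = 15 + 12 = 27.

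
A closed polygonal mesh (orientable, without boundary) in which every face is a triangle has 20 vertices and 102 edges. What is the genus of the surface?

Every face is a triangle and each edge borders two faces, so 3F = 2·102, giving F = 68.
χ = V − E + F = 20 − 102 + 68 = -14.
For a closed orientable surface χ = 2 − 2g, so g = (2 − (-14))/2 = 8.

8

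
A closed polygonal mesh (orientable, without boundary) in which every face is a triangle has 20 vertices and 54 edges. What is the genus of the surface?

Every face is a triangle and each edge borders two faces, so 3F = 2·54, giving F = 36.
χ = V − E + F = 20 − 54 + 36 = 2.
For a closed orientable surface χ = 2 − 2g, so g = (2 − (2))/2 = 0.

0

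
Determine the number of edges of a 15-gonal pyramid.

A pyramid on an n-gon base has one n-gon and n triangles: V = 15 + 1 = 16, E = 2·15 = 30, F = 15 + 1 = 16.
Check: V − E + F = 16 − 30 + 16 = 2.

30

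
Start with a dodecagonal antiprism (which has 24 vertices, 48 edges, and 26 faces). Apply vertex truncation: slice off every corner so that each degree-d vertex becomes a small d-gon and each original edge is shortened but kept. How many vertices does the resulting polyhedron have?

96

Truncation replaces each original edge-end by a new vertex, so V′ = 2E = 96.
Each original edge survives, and each old vertex of degree d contributes d new edges; summing degrees gives Σd = 2E, so E′ = E + 2E = 3E = 144.
Each original face survives and each original vertex becomes one new face: F′ = F + V = 50.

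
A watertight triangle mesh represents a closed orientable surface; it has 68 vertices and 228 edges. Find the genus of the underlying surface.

5

Every face is a triangle and each edge borders two faces, so 3F = 2·228, giving F = 152.
χ = V − E + F = 68 − 228 + 152 = -8.
For a closed orientable surface χ = 2 − 2g, so g = (2 − (-8))/2 = 5.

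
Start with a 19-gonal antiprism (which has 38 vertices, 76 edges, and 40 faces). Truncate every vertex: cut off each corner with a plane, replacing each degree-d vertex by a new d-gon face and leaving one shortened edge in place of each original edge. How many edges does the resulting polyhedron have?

228

Truncation replaces each original edge-end by a new vertex, so V′ = 2E = 152.
Each original edge survives, and each old vertex of degree d contributes d new edges; summing degrees gives Σd = 2E, so E′ = E + 2E = 3E = 228.
Each original face survives and each original vertex becomes one new face: F′ = F + V = 78.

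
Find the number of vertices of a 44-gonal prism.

A prism on an n-gon has two n-gon bases and n rectangular sides: V = 2·44 = 88, E = 3·44 = 132, F = 44 + 2 = 46.

88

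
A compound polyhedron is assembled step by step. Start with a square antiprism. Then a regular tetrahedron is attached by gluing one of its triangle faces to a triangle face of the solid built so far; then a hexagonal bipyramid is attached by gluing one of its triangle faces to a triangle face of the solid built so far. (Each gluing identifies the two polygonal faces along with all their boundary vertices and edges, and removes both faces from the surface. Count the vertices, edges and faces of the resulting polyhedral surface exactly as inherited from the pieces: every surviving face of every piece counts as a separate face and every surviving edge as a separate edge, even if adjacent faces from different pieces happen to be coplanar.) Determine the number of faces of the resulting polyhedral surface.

22

A square antiprism: V=8, E=16, F=10.
Attach a regular tetrahedron (V=4, E=6, F=4) along a 3-gon: merge 3 vertices and 3 edges, delete both glued faces → V=9, E=19, F=12.
Attach a hexagonal bipyramid (V=8, E=18, F=12) along a 3-gon: merge 3 vertices and 3 edges, delete both glued faces → V=14, E=34, F=22.
Check: V − E + F = 14 − 34 + 22 = 2.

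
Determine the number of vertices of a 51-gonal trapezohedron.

The n-trapezohedron (dual of the n-antiprism) has V = 2·51 + 2 = 104, E = 4·51 = 204, F = 2·51 = 102.
Check: V − E + F = 104 − 204 + 102 = 2.

104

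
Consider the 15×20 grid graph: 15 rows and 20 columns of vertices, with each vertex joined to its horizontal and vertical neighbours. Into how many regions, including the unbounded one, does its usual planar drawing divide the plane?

The grid has V = 15·20 = 300 vertices and E = 15·19 + 20·14 = 565 edges.
F = 2 − V + E = 2 − 300 + 565 = 267.

267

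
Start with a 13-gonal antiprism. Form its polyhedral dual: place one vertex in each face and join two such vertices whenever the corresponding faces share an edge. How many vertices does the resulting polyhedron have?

28

The base solid has V = 26, E = 52, F = 28.
The dual swaps V and F and preserves E: V′ = F = 28, E′ = E = 52, F′ = V = 26.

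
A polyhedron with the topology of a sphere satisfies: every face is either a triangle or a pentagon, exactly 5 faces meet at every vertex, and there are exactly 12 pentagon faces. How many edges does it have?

150

Let x be the number of triangles; then F = 12 + x.
Edge–face incidences: 2E = 5·12 + 3·x = 60 + 3x.
Every vertex has degree 5, so 5V = 2E.
Euler: V − E + F = 2 ⇒ (2E)/5 − E + (12 + x) = 2.
Multiply by 10: 2·(2E) − 5·(2E) + 10·(12 + x) = 20, i.e. 120 + 10x − 3·(60 + 3x) = 20.
Collecting terms: x − 60 = 20, so x = 80.
Then 2E = 60 + 3·80 = 300, so E = 150, V = 2E/5 = 60, F = 12 + 80 = 92.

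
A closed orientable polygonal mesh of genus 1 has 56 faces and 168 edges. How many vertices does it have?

112

For a closed orientable surface of genus 1, χ = 2 − 2·1 = 0.
V = 0 + E − F = 0 + 168 − 56 = 112.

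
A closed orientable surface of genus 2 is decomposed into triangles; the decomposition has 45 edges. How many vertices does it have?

13

χ = 2 − 2·2 = -2, and every face is a triangle so 3F = 2E.
F = 2E/3 = 30. Then V = -2 + E − F = -2 + 45 − 30 = 13.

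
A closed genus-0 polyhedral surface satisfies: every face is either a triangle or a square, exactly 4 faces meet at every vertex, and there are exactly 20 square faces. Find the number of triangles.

Let x be the number of triangles; then F = 20 + x.
Edge–face incidences: 2E = 4·20 + 3·x = 80 + 3x.
Every vertex has degree 4, so 4V = 2E.
Euler: V − E + F = 2 ⇒ (2E)/4 − E + (20 + x) = 2.
Multiply by 8: 2·(2E) − 4·(2E) + 8·(20 + x) = 16, i.e. 160 + 8x − 2·(80 + 3x) = 16.
Collecting terms: 2x = 16, so x = 8.
Then 2E = 80 + 3·8 = 104, so E = 52, V = 2E/4 = 26, F = 20 + 8 = 28.

8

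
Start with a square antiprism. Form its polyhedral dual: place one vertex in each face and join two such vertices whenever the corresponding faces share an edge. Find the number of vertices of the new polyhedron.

The base solid has V = 8, E = 16, F = 10.
The dual swaps V and F and preserves E: V′ = F = 10, E′ = E = 16, F′ = V = 8.

10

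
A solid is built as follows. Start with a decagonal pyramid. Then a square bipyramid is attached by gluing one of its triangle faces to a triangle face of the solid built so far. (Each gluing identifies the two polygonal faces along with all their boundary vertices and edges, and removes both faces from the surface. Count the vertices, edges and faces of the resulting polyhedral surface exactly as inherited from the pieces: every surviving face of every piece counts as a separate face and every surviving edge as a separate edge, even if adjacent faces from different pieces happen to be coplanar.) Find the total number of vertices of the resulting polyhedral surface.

A decagonal pyramid: V=11, E=20, F=11.
Attach a square bipyramid (V=6, E=12, F=8) along a 3-gon: merge 3 vertices and 3 edges, delete both glued faces → V=14, E=29, F=17.
Check: V − E + F = 14 − 29 + 17 = 2.

14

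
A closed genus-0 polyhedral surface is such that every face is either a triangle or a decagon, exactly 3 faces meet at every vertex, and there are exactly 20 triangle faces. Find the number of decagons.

12

Let x be the number of decagons; then F = 20 + x.
Edge–face incidences: 2E = 3·20 + 10·x = 60 + 10x.
Every vertex has degree 3, so 3V = 2E.
Euler: V − E + F = 2 ⇒ (2E)/3 − E + (20 + x) = 2.
Multiply by 6: 2·(2E) − 3·(2E) + 6·(20 + x) = 12, i.e. 120 + 6x − (60 + 10x) = 12.
Collecting terms: −4x + 60 = 12, so −4x = −48, so x = 12.
Then 2E = 60 + 10·12 = 180, so E = 90, V = 2E/3 = 60, F = 20 + 12 = 32.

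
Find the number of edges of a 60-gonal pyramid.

120

A pyramid on an n-gon base has one n-gon and n triangles: V = 60 + 1 = 61, E = 2·60 = 120, F = 60 + 1 = 61.
Check: V − E + F = 61 − 120 + 61 = 2.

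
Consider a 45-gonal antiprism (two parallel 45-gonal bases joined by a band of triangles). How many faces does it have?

An antiprism on an n-gon has two n-gon caps and 2n triangles: V = 2·45 = 90, E = 4·45 = 180, F = 2·45 + 2 = 92.

92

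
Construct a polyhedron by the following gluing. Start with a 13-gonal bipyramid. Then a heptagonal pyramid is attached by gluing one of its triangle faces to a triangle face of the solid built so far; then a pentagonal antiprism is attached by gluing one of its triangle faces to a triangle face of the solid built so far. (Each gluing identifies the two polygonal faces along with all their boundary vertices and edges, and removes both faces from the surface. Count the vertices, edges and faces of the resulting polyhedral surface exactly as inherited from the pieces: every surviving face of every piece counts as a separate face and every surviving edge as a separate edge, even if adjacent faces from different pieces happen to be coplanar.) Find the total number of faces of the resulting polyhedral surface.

42

A 13-gonal bipyramid: V=15, E=39, F=26.
Attach a heptagonal pyramid (V=8, E=14, F=8) along a 3-gon: merge 3 vertices and 3 edges, delete both glued faces → V=20, E=50, F=32.
Attach a pentagonal antiprism (V=10, E=20, F=12) along a 3-gon: merge 3 vertices and 3 edges, delete both glued faces → V=27, E=67, F=42.
Check: V − E + F = 27 − 67 + 42 = 2.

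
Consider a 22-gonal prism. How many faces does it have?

A prism on an n-gon has two n-gon bases and n rectangular sides: V = 2·22 = 44, E = 3·22 = 66, F = 22 + 2 = 24.

24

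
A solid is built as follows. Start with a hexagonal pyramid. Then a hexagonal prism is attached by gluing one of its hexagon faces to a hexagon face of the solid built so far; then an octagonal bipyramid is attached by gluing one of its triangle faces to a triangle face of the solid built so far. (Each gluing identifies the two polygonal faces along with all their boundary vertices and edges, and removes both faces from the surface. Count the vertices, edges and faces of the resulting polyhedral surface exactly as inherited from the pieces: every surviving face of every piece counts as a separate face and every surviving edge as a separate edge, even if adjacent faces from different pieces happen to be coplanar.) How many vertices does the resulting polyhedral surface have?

A hexagonal pyramid: V=7, E=12, F=7.
Attach a hexagonal prism (V=12, E=18, F=8) along a 6-gon: merge 6 vertices and 6 edges, delete both glued faces → V=13, E=24, F=13.
Attach an octagonal bipyramid (V=10, E=24, F=16) along a 3-gon: merge 3 vertices and 3 edges, delete both glued faces → V=20, E=45, F=27.
Check: V − E + F = 20 − 45 + 27 = 2.

20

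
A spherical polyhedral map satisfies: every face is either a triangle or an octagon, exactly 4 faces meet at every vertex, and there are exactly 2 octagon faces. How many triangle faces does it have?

Let x be the number of triangles; then F = 2 + x.
Edge–face incidences: 2E = 8·2 + 3·x = 16 + 3x.
Every vertex has degree 4, so 4V = 2E.
Euler: V − E + F = 2 ⇒ (2E)/4 − E + (2 + x) = 2.
Multiply by 8: 2·(2E) − 4·(2E) + 8·(2 + x) = 16, i.e. 16 + 8x − 2·(16 + 3x) = 16.
Collecting terms: 2x − 16 = 16, so 2x = 32, so x = 16.
Then 2E = 16 + 3·16 = 64, so E = 32, V = 2E/4 = 16, F = 2 + 16 = 18.

16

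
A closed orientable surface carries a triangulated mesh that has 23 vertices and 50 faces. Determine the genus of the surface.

2

Every face is a triangle, so 2E = 3·50 = 150, giving E = 75.
χ = V − E + F = 23 − 75 + 50 = -2.
For a closed orientable surface χ = 2 − 2g, so g = (2 − (-2))/2 = 2.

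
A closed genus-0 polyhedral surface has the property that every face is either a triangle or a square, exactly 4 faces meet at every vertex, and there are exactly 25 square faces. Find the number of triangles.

Let x be the number of triangles; then F = 25 + x.
Edge–face incidences: 2E = 4·25 + 3·x = 100 + 3x.
Every vertex has degree 4, so 4V = 2E.
Euler: V − E + F = 2 ⇒ (2E)/4 − E + (25 + x) = 2.
Multiply by 8: 2·(2E) − 4·(2E) + 8·(25 + x) = 16, i.e. 200 + 8x − 2·(100 + 3x) = 16.
Collecting terms: 2x = 16, so x = 8.
Then 2E = 100 + 3·8 = 124, so E = 62, V = 2E/4 = 31, F = 25 + 8 = 33.

8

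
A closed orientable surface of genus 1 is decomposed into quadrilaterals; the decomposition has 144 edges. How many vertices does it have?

χ = 2 − 2·1 = 0, and every face is a square so 4F = 2E.
F = 2E/4 = 72. Then V = 0 + E − F = 0 + 144 − 72 = 72.

72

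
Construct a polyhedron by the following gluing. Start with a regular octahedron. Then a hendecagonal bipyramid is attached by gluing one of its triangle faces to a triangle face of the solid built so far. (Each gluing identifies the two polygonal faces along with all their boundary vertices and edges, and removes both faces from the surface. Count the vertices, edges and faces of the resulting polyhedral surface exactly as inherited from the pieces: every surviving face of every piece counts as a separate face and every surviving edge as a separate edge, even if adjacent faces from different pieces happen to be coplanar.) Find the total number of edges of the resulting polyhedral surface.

42

A regular octahedron: V=6, E=12, F=8.
Attach a hendecagonal bipyramid (V=13, E=33, F=22) along a 3-gon: merge 3 vertices and 3 edges, delete both glued faces → V=16, E=42, F=28.
Check: V − E + F = 16 − 42 + 28 = 2.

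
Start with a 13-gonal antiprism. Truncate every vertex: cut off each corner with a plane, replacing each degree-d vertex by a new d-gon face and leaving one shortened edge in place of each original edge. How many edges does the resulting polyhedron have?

156

The base solid has V = 26, E = 52, F = 28.
Truncation replaces each original edge-end by a new vertex, so V′ = 2E = 104.
Each original edge survives, and each old vertex of degree d contributes d new edges; summing degrees gives Σd = 2E, so E′ = E + 2E = 3E = 156.
Each original face survives and each original vertex becomes one new face: F′ = F + V = 54.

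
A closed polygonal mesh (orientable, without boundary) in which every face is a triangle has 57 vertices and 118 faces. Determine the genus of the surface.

Every face is a triangle, so 2E = 3·118 = 354, giving E = 177.
χ = V − E + F = 57 − 177 + 118 = -2.
For a closed orientable surface χ = 2 − 2g, so g = (2 − (-2))/2 = 2.

2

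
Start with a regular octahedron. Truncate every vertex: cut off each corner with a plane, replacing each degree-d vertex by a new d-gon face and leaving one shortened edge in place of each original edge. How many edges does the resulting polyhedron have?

The base solid has V = 6, E = 12, F = 8.
Truncation replaces each original edge-end by a new vertex, so V′ = 2E = 24.
Each original edge survives, and each old vertex of degree d contributes d new edges; summing degrees gives Σd = 2E, so E′ = E + 2E = 3E = 36.
Each original face survives and each original vertex becomes one new face: F′ = F + V = 14.

36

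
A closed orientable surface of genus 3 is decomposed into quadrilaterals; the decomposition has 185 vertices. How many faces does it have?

189

χ = 2 − 2·3 = -4, and every face is a square so 4F = 2E.
V − E + F = -4 with E = 4F/2 gives 185 − (4/2 − 1)·F = -4, so F = 189 and E = 378.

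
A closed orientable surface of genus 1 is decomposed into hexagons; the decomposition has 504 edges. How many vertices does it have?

336

χ = 2 − 2·1 = 0, and every face is a hexagon so 6F = 2E.
F = 2E/6 = 168. Then V = 0 + E − F = 0 + 504 − 168 = 336.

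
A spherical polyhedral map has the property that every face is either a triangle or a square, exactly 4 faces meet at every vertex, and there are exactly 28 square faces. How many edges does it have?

Let x be the number of triangles; then F = 28 + x.
Edge–face incidences: 2E = 4·28 + 3·x = 112 + 3x.
Every vertex has degree 4, so 4V = 2E.
Euler: V − E + F = 2 ⇒ (2E)/4 − E + (28 + x) = 2.
Multiply by 8: 2·(2E) − 4·(2E) + 8·(28 + x) = 16, i.e. 224 + 8x − 2·(112 + 3x) = 16.
Collecting terms: 2x = 16, so x = 8.
Then 2E = 112 + 3·8 = 136, so E = 68, V = 2E/4 = 34, F = 28 + 8 = 36.

68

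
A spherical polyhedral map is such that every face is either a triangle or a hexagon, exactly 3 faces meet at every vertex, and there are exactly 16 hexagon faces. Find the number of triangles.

4

Let x be the number of triangles; then F = 16 + x.
Edge–face incidences: 2E = 6·16 + 3·x = 96 + 3x.
Every vertex has degree 3, so 3V = 2E.
Euler: V − E + F = 2 ⇒ (2E)/3 − E + (16 + x) = 2.
Multiply by 6: 2·(2E) − 3·(2E) + 6·(16 + x) = 12, i.e. 96 + 6x − (96 + 3x) = 12.
Collecting terms: 3x = 12, so x = 4.
Then 2E = 96 + 3·4 = 108, so E = 54, V = 2E/3 = 36, F = 16 + 4 = 20.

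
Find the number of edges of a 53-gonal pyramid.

106

A pyramid on an n-gon base has one n-gon and n triangles: V = 53 + 1 = 54, E = 2·53 = 106, F = 53 + 1 = 54.
Check: V − E + F = 54 − 106 + 54 = 2.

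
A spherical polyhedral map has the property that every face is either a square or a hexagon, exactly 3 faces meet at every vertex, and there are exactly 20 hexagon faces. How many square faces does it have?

6

Let x be the number of squares; then F = 20 + x.
Edge–face incidences: 2E = 6·20 + 4·x = 120 + 4x.
Every vertex has degree 3, so 3V = 2E.
Euler: V − E + F = 2 ⇒ (2E)/3 − E + (20 + x) = 2.
Multiply by 6: 2·(2E) − 3·(2E) + 6·(20 + x) = 12, i.e. 120 + 6x − (120 + 4x) = 12.
Collecting terms: 2x = 12, so x = 6.
Then 2E = 120 + 4·6 = 144, so E = 72, V = 2E/3 = 48, F = 20 + 6 = 26.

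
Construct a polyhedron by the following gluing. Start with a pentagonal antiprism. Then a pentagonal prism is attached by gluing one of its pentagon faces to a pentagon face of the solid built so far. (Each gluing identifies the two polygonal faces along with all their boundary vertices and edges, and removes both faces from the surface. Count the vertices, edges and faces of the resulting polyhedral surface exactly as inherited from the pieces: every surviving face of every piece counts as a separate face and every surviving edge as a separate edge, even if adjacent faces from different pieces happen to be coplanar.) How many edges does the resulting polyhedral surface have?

30

A pentagonal antiprism: V=10, E=20, F=12.
Attach a pentagonal prism (V=10, E=15, F=7) along a 5-gon: merge 5 vertices and 5 edges, delete both glued faces → V=15, E=30, F=17.
Check: V − E + F = 15 − 30 + 17 = 2.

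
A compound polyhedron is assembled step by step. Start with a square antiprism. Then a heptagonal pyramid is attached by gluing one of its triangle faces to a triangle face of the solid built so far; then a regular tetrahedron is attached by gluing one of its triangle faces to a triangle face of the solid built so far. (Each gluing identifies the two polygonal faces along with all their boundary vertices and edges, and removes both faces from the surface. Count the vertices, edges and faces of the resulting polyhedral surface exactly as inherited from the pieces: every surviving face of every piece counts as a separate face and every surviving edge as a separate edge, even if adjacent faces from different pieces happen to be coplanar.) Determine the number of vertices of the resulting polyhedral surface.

14

A square antiprism: V=8, E=16, F=10.
Attach a heptagonal pyramid (V=8, E=14, F=8) along a 3-gon: merge 3 vertices and 3 edges, delete both glued faces → V=13, E=27, F=16.
Attach a regular tetrahedron (V=4, E=6, F=4) along a 3-gon: merge 3 vertices and 3 edges, delete both glued faces → V=14, E=30, F=18.
Check: V − E + F = 14 − 30 + 18 = 2.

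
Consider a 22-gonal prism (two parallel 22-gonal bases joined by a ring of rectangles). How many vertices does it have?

A prism on an n-gon has two n-gon bases and n rectangular sides: V = 2·22 = 44, E = 3·22 = 66, F = 22 + 2 = 24.

44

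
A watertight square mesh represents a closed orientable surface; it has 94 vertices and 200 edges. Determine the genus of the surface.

4

Every face is a square and each edge borders two faces, so 4F = 2·200, giving F = 100.
χ = V − E + F = 94 − 200 + 100 = -6.
For a closed orientable surface χ = 2 − 2g, so g = (2 − (-6))/2 = 4.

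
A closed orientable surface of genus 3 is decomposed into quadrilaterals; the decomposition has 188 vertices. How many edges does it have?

384

χ = 2 − 2·3 = -4, and every face is a square so 4F = 2E.
V − E + F = -4 with E = 4F/2 gives 188 − (4/2 − 1)·F = -4, so F = 192 and E = 384.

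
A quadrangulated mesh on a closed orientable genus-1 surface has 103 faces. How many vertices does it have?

103

χ = 2 − 2·1 = 0, and every face is a square so 4F = 2E.
E = 4·103/2 = 206. Then V = 0 + E − F = 0 + 206 − 103 = 103.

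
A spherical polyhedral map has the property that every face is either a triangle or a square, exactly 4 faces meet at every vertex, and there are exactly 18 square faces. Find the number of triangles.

8

Let x be the number of triangles; then F = 18 + x.
Edge–face incidences: 2E = 4·18 + 3·x = 72 + 3x.
Every vertex has degree 4, so 4V = 2E.
Euler: V − E + F = 2 ⇒ (2E)/4 − E + (18 + x) = 2.
Multiply by 8: 2·(2E) − 4·(2E) + 8·(18 + x) = 16, i.e. 144 + 8x − 2·(72 + 3x) = 16.
Collecting terms: 2x = 16, so x = 8.
Then 2E = 72 + 3·8 = 96, so E = 48, V = 2E/4 = 24, F = 18 + 8 = 26.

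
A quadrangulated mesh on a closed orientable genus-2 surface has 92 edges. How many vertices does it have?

χ = 2 − 2·2 = -2, and every face is a square so 4F = 2E.
F = 2E/4 = 46. Then V = -2 + E − F = -2 + 92 − 46 = 44.

44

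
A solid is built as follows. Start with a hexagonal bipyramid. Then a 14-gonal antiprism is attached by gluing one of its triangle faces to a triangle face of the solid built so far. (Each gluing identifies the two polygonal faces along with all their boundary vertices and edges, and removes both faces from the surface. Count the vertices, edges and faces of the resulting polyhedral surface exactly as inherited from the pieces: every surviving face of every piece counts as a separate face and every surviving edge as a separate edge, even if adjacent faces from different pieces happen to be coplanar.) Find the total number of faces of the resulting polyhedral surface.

40

A hexagonal bipyramid: V=8, E=18, F=12.
Attach a 14-gonal antiprism (V=28, E=56, F=30) along a 3-gon: merge 3 vertices and 3 edges, delete both glued faces → V=33, E=71, F=40.
Check: V − E + F = 33 − 71 + 40 = 2.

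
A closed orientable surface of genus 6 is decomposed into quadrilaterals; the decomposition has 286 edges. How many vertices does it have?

133

χ = 2 − 2·6 = -10, and every face is a square so 4F = 2E.
F = 2E/4 = 143. Then V = -10 + E − F = -10 + 286 − 143 = 133.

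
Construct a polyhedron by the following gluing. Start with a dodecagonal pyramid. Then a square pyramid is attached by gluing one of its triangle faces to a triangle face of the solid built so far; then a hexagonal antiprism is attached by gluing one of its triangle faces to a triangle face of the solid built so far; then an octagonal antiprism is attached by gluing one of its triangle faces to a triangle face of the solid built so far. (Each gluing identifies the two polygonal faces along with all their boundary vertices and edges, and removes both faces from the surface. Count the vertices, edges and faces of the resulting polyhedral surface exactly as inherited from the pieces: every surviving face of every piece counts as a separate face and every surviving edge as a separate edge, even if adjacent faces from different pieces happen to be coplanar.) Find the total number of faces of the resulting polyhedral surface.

A dodecagonal pyramid: V=13, E=24, F=13.
Attach a square pyramid (V=5, E=8, F=5) along a 3-gon: merge 3 vertices and 3 edges, delete both glued faces → V=15, E=29, F=16.
Attach a hexagonal antiprism (V=12, E=24, F=14) along a 3-gon: merge 3 vertices and 3 edges, delete both glued faces → V=24, E=50, F=28.
Attach an octagonal antiprism (V=16, E=32, F=18) along a 3-gon: merge 3 vertices and 3 edges, delete both glued faces → V=37, E=79, F=44.
Check: V − E + F = 37 − 79 + 44 = 2.

44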